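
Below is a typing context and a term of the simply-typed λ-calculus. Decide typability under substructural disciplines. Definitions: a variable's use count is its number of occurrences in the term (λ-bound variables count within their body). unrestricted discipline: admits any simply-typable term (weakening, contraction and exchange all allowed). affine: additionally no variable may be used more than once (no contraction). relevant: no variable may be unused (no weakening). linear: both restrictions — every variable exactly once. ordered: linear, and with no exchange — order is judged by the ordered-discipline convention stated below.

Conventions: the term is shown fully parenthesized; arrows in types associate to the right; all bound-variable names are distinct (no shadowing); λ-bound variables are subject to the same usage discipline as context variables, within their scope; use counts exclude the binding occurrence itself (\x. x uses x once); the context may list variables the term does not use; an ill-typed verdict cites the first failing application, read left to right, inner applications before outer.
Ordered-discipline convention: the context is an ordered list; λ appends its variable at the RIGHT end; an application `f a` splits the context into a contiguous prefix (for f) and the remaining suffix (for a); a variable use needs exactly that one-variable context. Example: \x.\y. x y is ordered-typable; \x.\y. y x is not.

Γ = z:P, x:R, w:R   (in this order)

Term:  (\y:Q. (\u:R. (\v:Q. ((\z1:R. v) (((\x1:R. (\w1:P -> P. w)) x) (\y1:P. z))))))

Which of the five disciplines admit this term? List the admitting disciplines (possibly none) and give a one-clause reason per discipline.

admitted in: affine, unrestricted
counts: z: 1; x: 1; w: 1; y [bound]: 0; u [bound]: 0; v [bound]: 1; z1 [bound]: 0; x1 [bound]: 0; w1 [bound]: 0; y1 [bound]: 0
left-to-right use order: v, w, x, z
typing: the term checks, with type Q -> R -> Q -> Q
ordered: ✗ — y, u, z1, x1, w1, y1 never used (weakening)
linear: ✗ — y, u, z1, x1, w1, y1 never used (weakening)
affine: ✓ — no duplicate uses among z, x, w, y, u, v, z1, x1, w1, y1
relevant: ✗ — y, u, z1, x1, w1, y1 never used (weakening)
unrestricted: ✓ — well-typed at Q -> R -> Q -> Q; no restrictions here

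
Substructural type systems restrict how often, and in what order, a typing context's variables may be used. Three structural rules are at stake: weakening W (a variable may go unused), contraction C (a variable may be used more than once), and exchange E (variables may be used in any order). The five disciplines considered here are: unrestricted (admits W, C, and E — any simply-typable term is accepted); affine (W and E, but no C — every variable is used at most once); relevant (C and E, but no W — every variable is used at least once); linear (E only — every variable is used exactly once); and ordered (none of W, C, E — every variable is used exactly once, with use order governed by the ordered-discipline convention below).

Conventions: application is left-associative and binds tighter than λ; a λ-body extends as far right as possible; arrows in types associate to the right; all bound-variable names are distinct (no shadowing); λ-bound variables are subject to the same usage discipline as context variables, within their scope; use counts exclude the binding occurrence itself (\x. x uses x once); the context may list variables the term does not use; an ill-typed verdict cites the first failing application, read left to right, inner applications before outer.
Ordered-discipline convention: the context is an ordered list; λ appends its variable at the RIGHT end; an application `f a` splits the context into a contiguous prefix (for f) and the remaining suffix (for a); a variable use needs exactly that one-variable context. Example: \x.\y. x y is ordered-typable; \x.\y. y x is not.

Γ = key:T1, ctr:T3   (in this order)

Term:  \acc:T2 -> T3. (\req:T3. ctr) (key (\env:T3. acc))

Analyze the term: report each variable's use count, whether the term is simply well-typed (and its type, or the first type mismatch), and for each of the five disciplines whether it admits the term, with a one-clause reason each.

usage: key=1; ctr=1; acc (λ-bound)=1; req (λ-bound)=0; env (λ-bound)=0
use order (left to right): ctr, key, acc
typing: ill-typed: non-function type T1 applied to an argument
ordered ✗ (fails simple typing)
linear ✗ (a type mismatch blocks all five)
affine ✗ (the type mismatch rejects it)
relevant ✗ (not simply typable)
unrestricted ✗ (fails simple typing)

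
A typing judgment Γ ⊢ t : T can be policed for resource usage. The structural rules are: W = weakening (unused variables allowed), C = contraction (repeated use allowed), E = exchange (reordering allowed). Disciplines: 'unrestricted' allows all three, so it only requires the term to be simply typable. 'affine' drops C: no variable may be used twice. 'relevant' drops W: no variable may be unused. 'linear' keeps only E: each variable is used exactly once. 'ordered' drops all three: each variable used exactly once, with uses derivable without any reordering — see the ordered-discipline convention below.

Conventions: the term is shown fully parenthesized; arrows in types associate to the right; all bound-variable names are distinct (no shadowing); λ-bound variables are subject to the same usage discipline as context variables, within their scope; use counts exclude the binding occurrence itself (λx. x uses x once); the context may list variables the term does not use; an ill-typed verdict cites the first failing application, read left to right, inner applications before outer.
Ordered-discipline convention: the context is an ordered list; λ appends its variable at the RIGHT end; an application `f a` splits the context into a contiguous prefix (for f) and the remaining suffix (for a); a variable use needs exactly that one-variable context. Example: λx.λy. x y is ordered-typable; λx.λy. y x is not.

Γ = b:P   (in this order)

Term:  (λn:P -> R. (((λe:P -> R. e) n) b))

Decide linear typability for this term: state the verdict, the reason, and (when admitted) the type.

yes — exactly-once usage across b, n, e; term : (P -> R) -> R
variable uses: b: 1; n (λ-bound): 1; e (λ-bound): 1
left-to-right use order: e, n, b
typing: the term checks, with type (P -> R) -> R
across the five disciplines: ordered ✗ | linear ✓ | affine ✓ | relevant ✓ | unrestricted ✓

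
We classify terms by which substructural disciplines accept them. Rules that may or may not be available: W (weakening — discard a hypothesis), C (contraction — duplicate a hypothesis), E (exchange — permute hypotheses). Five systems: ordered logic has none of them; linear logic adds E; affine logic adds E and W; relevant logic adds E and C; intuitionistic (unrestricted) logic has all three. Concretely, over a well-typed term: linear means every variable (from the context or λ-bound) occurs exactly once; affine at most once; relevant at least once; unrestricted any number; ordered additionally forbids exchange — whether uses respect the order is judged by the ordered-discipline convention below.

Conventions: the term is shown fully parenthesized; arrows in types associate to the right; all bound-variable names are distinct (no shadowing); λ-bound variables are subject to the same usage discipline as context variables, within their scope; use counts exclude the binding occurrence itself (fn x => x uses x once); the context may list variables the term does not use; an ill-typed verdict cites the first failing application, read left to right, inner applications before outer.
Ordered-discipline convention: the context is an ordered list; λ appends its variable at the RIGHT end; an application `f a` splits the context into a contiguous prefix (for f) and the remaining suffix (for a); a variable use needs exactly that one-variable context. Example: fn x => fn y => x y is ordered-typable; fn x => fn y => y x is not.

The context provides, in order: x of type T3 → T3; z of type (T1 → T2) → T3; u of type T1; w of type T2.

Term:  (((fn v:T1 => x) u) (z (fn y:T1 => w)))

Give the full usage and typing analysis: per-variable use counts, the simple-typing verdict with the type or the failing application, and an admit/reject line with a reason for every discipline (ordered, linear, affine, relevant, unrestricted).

use counts: x: 1×, z: 1×, u: 1×, w: 1×, v (bound): 0×, y (bound): 0×
left-to-right use order: x, u, z, w
typing: ✓ — T3
ordered: ✗, v, y left unused
linear: ✗, v, y left unused
affine: ✓, at most one use each (x, z, u, w, v, y)
relevant: ✗, v, y left unused
unrestricted: ✓, type-checks (T3) and nothing is barred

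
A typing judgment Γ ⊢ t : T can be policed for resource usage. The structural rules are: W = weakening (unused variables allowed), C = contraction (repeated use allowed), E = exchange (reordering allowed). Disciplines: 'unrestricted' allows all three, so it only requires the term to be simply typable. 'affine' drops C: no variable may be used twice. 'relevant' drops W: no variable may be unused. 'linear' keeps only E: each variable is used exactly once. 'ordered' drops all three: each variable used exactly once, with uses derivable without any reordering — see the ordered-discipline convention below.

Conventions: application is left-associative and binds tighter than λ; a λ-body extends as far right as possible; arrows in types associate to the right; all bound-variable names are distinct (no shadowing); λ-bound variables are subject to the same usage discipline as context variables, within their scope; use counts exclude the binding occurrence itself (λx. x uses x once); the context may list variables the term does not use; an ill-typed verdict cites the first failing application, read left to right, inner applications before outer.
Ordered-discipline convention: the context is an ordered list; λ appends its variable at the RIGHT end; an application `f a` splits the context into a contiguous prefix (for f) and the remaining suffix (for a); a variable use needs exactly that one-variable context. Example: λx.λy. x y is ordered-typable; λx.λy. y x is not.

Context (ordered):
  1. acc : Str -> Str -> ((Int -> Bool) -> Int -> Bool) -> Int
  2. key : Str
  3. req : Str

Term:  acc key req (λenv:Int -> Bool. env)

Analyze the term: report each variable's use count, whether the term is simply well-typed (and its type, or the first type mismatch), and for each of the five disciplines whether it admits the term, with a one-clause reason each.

usage: acc: 1×; key: 1×; req: 1×; env [bound]: 1×
order of uses: acc, key, req, env
typing: well-typed at Int
ordered: ✓ — one use each (acc, key, req, env); ordered split holds
linear: ✓ — acc, key, req, env: one use apiece
affine: ✓ — acc, key, req, env: no repeats, contraction unneeded
relevant: ✓ — acc, key, req, env: all used, weakening unneeded
unrestricted: ✓ — type-checks (Int) and nothing is barred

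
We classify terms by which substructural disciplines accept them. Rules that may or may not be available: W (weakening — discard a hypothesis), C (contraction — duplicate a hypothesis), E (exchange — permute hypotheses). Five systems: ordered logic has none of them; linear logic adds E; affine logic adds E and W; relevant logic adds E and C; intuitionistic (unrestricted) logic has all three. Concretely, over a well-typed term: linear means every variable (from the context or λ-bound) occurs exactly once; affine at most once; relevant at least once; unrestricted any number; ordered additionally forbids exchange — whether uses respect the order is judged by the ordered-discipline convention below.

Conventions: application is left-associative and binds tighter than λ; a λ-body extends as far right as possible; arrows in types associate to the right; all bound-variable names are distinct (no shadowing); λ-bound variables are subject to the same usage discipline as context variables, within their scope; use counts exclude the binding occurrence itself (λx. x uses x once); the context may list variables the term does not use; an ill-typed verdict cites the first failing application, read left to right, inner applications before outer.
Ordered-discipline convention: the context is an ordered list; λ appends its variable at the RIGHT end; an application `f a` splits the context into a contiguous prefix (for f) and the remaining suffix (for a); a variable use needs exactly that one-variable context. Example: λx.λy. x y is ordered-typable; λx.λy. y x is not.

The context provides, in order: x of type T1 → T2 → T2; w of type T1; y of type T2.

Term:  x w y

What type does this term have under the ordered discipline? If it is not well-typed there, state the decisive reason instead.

term : T2
counts: x: 1; w: 1; y: 1
left-to-right use order: x, w, y
typing: well-typed at T2
all disciplines: ordered ✓; linear ✓; affine ✓; relevant ✓; unrestricted ✓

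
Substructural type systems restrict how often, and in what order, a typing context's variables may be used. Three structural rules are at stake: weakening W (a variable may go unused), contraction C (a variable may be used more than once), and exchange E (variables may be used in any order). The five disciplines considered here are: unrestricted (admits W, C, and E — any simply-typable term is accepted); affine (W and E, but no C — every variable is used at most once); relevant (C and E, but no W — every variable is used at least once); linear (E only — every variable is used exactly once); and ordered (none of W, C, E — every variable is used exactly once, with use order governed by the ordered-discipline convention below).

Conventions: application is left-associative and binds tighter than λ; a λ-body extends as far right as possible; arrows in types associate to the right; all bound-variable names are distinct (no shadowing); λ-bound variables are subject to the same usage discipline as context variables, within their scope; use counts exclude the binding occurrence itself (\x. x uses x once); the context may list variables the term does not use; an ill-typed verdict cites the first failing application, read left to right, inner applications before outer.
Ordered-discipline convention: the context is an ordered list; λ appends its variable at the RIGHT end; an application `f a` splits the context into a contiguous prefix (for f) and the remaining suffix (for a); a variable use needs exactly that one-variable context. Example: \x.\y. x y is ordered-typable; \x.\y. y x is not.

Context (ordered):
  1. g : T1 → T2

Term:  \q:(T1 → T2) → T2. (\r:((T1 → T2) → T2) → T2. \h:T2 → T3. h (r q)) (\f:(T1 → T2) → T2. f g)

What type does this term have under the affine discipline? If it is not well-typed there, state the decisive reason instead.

term : ((T1 → T2) → T2) → (T2 → T3) → T3
usage: g ×1; q (λ-bound) ×1; r (λ-bound) ×1; h (λ-bound) ×1; f (λ-bound) ×1
use order (left to right): h, r, q, f, g
typing: the term checks, with type ((T1 → T2) → T2) → (T2 → T3) → T3
all disciplines: ordered ✗ | linear ✓ | affine ✓ | relevant ✓ | unrestricted ✓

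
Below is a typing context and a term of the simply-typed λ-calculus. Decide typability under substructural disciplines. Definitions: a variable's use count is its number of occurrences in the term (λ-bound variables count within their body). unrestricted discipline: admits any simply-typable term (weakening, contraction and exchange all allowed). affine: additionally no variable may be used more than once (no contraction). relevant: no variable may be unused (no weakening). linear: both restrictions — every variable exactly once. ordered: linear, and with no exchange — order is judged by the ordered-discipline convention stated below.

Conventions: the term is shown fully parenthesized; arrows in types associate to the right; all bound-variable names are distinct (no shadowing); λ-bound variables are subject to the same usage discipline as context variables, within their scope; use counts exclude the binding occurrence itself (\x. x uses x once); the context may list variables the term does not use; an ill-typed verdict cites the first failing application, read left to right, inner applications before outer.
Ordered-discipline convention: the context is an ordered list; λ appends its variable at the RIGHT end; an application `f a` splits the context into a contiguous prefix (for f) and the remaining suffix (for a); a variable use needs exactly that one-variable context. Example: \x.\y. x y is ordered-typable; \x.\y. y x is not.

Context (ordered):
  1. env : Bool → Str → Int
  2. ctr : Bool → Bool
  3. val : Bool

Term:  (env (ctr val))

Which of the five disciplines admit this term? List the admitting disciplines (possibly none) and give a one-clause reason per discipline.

admitted by: ordered, linear, affine, relevant, unrestricted
usage: env: 1; ctr: 1; val: 1
uses in reading order: env, ctr, val
typing: the term checks, with type Str → Int
ordered: ✓ — one use each (env, ctr, val); ordered split holds
linear: ✓ — each of env, ctr, val used exactly once
affine: ✓ — none of env, ctr, val used more than once
relevant: ✓ — at least one use each (env, ctr, val)
unrestricted: ✓ — well-typed at Str → Int; no restrictions here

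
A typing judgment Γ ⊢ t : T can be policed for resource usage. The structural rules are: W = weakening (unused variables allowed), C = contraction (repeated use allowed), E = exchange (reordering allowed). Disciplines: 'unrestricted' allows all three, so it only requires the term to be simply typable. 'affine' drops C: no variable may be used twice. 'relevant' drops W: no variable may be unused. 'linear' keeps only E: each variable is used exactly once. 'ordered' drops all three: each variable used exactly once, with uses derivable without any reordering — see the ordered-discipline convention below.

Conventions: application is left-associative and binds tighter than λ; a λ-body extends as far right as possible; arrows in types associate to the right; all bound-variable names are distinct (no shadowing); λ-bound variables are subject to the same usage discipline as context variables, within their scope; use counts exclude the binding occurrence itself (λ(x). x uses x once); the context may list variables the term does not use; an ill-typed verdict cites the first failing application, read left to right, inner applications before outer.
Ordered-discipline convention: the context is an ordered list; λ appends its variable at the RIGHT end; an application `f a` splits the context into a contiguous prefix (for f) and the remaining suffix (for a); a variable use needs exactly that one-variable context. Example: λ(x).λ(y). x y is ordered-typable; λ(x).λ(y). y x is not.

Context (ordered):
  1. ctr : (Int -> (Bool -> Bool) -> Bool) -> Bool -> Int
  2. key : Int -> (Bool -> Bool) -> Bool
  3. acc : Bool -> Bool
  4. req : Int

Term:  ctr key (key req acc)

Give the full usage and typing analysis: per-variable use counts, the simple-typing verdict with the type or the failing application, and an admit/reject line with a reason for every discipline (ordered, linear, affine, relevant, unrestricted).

variable uses: ctr ×1; key ×2; acc ×1; req ×1
use order (left to right): ctr, key, key, req, acc
typing: ✓ — Int
ordered ✗ (needs contraction — key ×2)
linear ✗ (needs contraction — key ×2)
affine ✗ (needs contraction — key ×2)
relevant ✓ (none of ctr, key, acc, req goes unused)
unrestricted ✓ (well-typed at Int; no restrictions here)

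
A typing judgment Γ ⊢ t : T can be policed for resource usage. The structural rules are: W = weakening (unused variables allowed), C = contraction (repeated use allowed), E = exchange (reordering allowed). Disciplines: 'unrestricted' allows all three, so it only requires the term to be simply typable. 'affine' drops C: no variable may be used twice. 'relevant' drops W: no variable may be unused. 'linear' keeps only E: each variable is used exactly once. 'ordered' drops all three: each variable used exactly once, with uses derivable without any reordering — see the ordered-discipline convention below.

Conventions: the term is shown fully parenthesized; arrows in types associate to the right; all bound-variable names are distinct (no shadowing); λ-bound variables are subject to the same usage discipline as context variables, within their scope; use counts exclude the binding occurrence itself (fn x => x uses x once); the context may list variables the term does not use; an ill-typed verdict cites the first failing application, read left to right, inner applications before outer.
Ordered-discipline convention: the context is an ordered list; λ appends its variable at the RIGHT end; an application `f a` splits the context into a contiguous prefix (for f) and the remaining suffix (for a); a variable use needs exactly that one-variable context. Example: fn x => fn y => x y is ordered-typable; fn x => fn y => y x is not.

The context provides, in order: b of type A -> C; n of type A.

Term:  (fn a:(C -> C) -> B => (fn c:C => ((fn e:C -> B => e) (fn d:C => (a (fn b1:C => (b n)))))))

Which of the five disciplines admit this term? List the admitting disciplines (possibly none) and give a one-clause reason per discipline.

accepted by: affine, unrestricted
use counts: b: 1×, n: 1×, a [bound]: 1×, c [bound]: 0×, e [bound]: 1×, d [bound]: 0×, b1 [bound]: 0×
left-to-right use order: e, a, b, n
typing: ✓ — ((C -> C) -> B) -> C -> C -> B
ordered: ✗, c, d, b1 left unused
linear: ✗, c, d, b1 left unused
affine: ✓, at most one use each (b, n, a, c, e, d, b1)
relevant: ✗, c, d, b1 left unused
unrestricted: ✓, simply typable at ((C -> C) -> B) -> C -> C -> B; W, C, E all held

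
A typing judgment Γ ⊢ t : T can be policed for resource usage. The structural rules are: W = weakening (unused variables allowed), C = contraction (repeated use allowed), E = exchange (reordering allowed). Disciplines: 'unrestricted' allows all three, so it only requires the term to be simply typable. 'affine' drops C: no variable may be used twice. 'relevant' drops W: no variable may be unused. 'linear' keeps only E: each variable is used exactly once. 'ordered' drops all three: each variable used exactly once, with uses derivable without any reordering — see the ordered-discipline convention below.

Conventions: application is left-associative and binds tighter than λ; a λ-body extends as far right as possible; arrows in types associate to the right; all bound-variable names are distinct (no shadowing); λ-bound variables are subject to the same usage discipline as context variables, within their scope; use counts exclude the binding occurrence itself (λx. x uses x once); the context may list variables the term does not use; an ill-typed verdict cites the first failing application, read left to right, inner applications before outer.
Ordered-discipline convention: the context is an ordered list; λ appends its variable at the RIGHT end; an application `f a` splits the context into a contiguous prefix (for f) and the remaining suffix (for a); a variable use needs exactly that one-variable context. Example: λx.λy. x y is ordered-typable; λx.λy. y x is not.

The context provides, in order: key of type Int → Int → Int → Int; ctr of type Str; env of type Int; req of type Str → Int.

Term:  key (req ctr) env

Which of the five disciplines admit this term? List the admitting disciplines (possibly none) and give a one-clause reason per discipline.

admitting disciplines: linear, affine, relevant, unrestricted
usage: key: 1×; ctr: 1×; env: 1×; req: 1×
use order (left to right): key, req, ctr, env
typing: well-typed — term : Int → Int
ordered: ✗ — use order key, req, ctr, env needs exchange
linear: ✓ — exactly-once usage across key, ctr, env, req
affine: ✓ — key, ctr, env, req: no repeats, contraction unneeded
relevant: ✓ — none of key, ctr, env, req goes unused
unrestricted: ✓ — typability at Int → Int is all that's needed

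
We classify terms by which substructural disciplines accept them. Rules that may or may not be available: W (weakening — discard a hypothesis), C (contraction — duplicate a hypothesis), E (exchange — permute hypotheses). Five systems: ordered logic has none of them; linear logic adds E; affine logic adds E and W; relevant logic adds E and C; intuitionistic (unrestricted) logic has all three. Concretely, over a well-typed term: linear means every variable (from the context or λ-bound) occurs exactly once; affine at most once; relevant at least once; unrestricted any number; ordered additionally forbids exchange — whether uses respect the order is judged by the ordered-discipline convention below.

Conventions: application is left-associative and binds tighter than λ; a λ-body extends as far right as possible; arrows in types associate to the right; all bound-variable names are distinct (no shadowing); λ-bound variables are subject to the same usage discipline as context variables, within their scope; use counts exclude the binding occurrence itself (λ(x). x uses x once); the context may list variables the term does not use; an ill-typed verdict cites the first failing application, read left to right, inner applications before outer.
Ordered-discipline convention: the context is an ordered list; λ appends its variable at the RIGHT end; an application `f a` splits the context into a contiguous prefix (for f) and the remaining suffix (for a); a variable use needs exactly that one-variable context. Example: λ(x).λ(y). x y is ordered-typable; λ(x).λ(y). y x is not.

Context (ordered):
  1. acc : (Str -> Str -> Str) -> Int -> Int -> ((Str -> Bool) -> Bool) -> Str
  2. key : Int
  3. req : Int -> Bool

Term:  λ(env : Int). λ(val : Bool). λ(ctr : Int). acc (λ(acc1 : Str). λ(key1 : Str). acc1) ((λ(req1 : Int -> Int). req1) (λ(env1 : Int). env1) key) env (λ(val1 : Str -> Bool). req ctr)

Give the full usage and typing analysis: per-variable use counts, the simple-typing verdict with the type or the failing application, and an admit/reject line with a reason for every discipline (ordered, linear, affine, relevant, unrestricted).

counts: acc: 1, key: 1, req: 1, env (λ-bound): 1, val (λ-bound): 0, ctr (λ-bound): 1, acc1 (λ-bound): 1, key1 (λ-bound): 0, req1 (λ-bound): 1, env1 (λ-bound): 1, val1 (λ-bound): 0
uses in reading order: acc, acc1, req1, env1, key, env, req, ctr
typing: ✓ — Int -> Bool -> Int -> Str
ordered ✗ (val, key1, val1 left unused)
linear ✗ (val, key1, val1 left unused)
affine ✓ (at most one use each (acc, key, req, env, val, ctr, acc1, key1, req1, env1, val1))
relevant ✗ (val, key1, val1 left unused)
unrestricted ✓ (simply typable at Int -> Bool -> Int -> Str; W, C, E all held)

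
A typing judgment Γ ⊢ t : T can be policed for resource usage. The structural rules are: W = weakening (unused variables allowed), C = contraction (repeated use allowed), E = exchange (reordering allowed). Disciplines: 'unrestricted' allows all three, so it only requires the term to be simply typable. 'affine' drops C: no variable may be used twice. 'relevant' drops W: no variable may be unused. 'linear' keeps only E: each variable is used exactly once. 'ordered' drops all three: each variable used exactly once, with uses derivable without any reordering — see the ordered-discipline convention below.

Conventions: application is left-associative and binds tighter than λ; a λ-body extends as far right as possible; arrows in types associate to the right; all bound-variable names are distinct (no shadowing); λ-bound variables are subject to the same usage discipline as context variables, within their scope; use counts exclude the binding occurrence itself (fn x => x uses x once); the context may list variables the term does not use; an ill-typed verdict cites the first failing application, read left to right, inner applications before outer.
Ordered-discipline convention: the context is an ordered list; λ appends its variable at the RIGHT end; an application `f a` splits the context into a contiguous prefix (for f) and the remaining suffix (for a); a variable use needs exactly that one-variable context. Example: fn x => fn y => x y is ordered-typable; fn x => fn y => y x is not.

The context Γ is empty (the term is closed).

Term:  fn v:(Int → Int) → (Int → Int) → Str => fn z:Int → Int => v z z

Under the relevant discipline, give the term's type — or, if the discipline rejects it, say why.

term : ((Int → Int) → (Int → Int) → Str) → (Int → Int) → Str
counts: v (λ-bound): 1×, z (λ-bound): 2×
left-to-right use order: v, z, z
typing: well-typed at ((Int → Int) → (Int → Int) → Str) → (Int → Int) → Str
per-discipline verdicts: ordered ✗; linear ✗; affine ✗; relevant ✓; unrestricted ✓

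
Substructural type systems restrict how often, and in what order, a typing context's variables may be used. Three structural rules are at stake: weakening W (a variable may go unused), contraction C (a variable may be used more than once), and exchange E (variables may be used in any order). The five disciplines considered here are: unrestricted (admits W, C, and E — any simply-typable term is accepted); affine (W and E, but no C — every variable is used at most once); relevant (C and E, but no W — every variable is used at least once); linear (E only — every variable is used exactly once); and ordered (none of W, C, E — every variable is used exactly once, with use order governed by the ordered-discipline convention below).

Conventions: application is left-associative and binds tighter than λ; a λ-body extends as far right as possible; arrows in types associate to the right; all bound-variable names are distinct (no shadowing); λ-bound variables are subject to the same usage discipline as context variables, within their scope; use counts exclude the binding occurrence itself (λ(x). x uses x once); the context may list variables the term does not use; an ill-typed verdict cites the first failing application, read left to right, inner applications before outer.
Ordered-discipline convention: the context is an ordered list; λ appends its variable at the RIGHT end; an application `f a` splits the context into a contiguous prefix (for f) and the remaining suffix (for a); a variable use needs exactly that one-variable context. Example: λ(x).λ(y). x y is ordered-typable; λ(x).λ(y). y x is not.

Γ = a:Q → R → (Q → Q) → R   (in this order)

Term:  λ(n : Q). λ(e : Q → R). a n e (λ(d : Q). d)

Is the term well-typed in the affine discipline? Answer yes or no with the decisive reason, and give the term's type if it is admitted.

no — not simply typable
variable uses: a ×1; n [bound] ×1; e [bound] ×1; d [bound] ×1
order of uses: a, n, e, d
typing: ill-typed: an application expects R but receives Q → R
all disciplines: ordered ✗, linear ✗, affine ✗, relevant ✗, unrestricted ✗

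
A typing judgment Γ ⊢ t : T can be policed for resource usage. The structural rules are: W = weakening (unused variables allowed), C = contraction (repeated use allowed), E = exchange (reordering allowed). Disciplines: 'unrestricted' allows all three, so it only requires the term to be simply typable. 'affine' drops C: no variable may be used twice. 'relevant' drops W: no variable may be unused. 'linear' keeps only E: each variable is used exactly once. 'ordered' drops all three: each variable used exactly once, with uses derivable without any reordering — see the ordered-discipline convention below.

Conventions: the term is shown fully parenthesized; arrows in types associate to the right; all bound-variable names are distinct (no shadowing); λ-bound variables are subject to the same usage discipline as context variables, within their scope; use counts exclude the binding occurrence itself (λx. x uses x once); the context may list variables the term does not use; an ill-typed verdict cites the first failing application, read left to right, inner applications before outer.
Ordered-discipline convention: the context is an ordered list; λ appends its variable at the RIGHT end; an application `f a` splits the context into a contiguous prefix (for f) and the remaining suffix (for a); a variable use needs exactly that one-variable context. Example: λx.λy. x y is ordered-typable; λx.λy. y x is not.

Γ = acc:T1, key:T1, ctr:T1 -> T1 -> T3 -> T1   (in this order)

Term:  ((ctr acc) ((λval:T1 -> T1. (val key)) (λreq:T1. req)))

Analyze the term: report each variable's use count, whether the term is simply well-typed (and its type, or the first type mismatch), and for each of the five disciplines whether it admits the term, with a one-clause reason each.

use counts: acc: 1×, key: 1×, ctr: 1×, val [bound]: 1×, req [bound]: 1×
order of uses: ctr, acc, val, key, req
typing: ✓ — T3 -> T1
ordered ✗ (no ordered split (uses run ctr, acc, val, key, req))
linear ✓ (exactly-once usage across acc, key, ctr, val, req)
affine ✓ (none of acc, key, ctr, val, req used more than once)
relevant ✓ (at least one use each (acc, key, ctr, val, req))
unrestricted ✓ (well-typed at T3 -> T1; no restrictions here)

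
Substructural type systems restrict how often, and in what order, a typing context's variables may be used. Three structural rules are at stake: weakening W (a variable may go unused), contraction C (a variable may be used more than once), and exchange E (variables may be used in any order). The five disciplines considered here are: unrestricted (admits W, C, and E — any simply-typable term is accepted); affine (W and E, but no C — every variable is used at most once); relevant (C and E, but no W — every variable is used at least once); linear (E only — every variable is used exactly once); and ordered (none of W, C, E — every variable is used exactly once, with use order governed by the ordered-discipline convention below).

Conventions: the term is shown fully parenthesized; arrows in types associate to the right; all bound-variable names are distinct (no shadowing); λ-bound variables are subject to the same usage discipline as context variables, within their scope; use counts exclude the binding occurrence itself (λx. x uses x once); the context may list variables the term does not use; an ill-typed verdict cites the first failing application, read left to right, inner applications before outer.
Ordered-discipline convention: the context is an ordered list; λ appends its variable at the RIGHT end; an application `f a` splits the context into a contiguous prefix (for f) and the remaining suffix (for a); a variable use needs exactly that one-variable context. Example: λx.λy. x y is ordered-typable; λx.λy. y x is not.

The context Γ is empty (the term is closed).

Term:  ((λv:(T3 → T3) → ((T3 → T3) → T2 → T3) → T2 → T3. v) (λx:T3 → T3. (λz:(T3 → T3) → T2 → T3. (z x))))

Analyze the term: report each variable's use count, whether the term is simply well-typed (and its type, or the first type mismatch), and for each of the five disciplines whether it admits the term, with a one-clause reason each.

usage: v [bound]: 1; x [bound]: 1; z [bound]: 1
uses in reading order: v, z, x
typing: ✓ — (T3 → T3) → ((T3 → T3) → T2 → T3) → T2 → T3
ordered: ✗ — no ordered split (uses run v, z, x)
linear: ✓ — v, x, z: one use apiece
affine: ✓ — at most one use each (v, x, z)
relevant: ✓ — at least one use each (v, x, z)
unrestricted: ✓ — typability at (T3 → T3) → ((T3 → T3) → T2 → T3) → T2 → T3 is all that's needed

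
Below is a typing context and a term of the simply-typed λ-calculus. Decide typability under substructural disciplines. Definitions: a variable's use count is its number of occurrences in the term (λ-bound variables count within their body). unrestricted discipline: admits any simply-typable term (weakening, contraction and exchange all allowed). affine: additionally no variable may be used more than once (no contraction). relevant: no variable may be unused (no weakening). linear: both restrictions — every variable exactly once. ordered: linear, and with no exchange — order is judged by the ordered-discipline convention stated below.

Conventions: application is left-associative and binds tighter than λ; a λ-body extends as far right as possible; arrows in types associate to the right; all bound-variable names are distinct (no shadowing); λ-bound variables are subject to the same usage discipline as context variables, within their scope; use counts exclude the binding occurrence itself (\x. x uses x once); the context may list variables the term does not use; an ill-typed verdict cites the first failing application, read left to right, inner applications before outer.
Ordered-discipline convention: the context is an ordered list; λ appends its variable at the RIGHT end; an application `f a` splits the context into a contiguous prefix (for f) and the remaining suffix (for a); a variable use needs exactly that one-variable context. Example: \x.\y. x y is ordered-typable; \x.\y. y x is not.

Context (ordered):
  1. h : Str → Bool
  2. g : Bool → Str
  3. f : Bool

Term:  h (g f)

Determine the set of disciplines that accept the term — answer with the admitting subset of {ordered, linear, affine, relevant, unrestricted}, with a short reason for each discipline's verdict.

accepted by: ordered, linear, affine, relevant, unrestricted
use counts: h=1; g=1; f=1
order of uses: h, g, f
typing: well-typed at Bool
ordered: ✓, single-use (h, g, f), ordered derivation ok
linear: ✓, single use per variable (h, g, f)
affine: ✓, h, g, f: no repeats, contraction unneeded
relevant: ✓, at least one use each (h, g, f)
unrestricted: ✓, typability at Bool is all that's needed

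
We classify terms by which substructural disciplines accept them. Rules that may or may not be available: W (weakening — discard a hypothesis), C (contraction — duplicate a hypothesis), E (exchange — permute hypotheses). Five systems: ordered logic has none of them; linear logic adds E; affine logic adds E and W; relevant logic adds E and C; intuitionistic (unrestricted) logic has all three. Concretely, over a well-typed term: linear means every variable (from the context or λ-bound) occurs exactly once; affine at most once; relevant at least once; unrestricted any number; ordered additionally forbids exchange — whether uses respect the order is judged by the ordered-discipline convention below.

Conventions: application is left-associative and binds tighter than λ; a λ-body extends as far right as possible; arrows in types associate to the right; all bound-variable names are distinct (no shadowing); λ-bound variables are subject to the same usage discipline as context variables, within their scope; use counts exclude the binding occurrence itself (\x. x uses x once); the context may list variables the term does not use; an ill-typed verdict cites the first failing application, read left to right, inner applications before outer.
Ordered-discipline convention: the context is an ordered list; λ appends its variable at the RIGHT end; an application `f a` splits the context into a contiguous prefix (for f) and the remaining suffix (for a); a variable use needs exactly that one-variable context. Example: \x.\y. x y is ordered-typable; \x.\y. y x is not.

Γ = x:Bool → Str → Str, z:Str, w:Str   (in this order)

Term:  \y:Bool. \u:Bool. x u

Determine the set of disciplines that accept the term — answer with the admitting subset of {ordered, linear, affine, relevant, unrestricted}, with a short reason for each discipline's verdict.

admitted in: affine, unrestricted
variable uses: x=1; z=0; w=0; y (λ-bound)=0; u (λ-bound)=1
order of uses: x, u
typing: well-typed at Bool → Bool → Str → Str
ordered: ✗ — z, w, y left unused
linear: ✗ — z, w, y left unused
affine: ✓ — none of x, z, w, y, u used more than once
relevant: ✗ — z, w, y left unused
unrestricted: ✓ — well-typed at Bool → Bool → Str → Str; no restrictions here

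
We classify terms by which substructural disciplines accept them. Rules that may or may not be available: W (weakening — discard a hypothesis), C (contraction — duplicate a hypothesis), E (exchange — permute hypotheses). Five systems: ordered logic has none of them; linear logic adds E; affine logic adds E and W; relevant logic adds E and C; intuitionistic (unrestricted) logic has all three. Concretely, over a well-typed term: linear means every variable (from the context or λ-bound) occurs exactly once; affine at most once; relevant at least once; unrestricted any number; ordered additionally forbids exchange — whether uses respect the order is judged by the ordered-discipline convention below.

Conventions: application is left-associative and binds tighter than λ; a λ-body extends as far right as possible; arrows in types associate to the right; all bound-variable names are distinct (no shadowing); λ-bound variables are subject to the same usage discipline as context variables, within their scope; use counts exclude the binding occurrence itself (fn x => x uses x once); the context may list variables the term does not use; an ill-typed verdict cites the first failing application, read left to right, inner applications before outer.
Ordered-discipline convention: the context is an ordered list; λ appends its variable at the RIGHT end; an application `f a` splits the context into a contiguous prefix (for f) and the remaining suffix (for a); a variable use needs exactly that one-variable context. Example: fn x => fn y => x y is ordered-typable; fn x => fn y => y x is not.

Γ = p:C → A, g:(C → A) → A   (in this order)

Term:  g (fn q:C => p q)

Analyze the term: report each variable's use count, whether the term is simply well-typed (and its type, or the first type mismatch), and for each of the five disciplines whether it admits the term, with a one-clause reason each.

usage: p=1, g=1, q (bound)=1
use order (left to right): g, p, q
typing: the term checks, with type A
ordered: ✗, use order g, p, q needs exchange
linear: ✓, exactly-once usage across p, g, q
affine: ✓, no duplicate uses among p, g, q
relevant: ✓, at least one use each (p, g, q)
unrestricted: ✓, type-checks (A) and nothing is barred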